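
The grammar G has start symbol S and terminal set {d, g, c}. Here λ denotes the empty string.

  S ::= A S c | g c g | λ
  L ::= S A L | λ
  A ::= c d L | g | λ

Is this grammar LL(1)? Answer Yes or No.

No

FIRST(S) = {λ, c, g}
FIRST(L) = {λ, c, g}
FIRST(A) = {λ, c, g}
FOLLOW(S) = {$, c, g}
FOLLOW(L) = {c, g}
FOLLOW(A) = {c, g}
Cell M[A, c] receives both A ::= c d L and A ::= λ — the grammar is not LL(1).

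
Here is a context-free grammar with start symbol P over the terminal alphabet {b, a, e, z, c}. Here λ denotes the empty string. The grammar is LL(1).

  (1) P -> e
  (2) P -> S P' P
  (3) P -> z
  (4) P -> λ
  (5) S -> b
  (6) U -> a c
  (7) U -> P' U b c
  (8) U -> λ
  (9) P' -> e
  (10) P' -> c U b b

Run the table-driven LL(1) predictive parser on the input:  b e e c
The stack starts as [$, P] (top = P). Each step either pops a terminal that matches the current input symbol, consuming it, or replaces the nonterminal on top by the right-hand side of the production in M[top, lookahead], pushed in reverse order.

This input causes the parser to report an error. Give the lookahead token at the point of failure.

     Stack     Input      Action
  1  $ P       b e e c $  expand P -> S P' P
  2  $ P P' S  b e e c $  expand S -> b
  3  $ P P' b  b e e c $  match b
  4  $ P P'    e e c $    expand P' -> e
  5  $ P e     e e c $    match e
  6  $ P       e c $      expand P -> e
  7  $ e       e c $      match e
  8  $         c $        error: stack empty but input remains

c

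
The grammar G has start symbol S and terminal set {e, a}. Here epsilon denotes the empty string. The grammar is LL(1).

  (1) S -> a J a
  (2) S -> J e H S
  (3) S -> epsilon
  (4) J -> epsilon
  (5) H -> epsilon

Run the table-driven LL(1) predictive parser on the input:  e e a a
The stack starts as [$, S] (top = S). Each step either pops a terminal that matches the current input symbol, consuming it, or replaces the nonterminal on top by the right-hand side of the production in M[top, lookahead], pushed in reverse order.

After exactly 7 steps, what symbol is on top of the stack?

step 1: stack=$ S  input=e e a a $  — expand S -> J e H S
step 2: stack=$ S H e J  input=e e a a $  — expand J -> epsilon
step 3: stack=$ S H e  input=e e a a $  — match e
step 4: stack=$ S H  input=e a a $  — expand H -> epsilon
step 5: stack=$ S  input=e a a $  — expand S -> J e H S
step 6: stack=$ S H e J  input=e a a $  — expand J -> epsilon
step 7: stack=$ S H e  input=e a a $  — match e
Stack after step 7: $ S H (top = H).

H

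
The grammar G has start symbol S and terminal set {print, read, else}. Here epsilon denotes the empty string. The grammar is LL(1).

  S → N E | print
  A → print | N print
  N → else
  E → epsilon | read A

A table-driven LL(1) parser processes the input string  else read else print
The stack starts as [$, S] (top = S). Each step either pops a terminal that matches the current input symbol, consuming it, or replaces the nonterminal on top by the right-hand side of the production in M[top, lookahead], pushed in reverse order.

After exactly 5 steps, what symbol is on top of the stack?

     Stack     Input                   Action
  1  $ S       else read else print $  expand S → N E
  2  $ E N     else read else print $  expand N → else
  3  $ E else  else read else print $  match else
  4  $ E       read else print $       expand E → read A
  5  $ A read  read else print $       match read
Stack after step 5: $ A (top = A).

A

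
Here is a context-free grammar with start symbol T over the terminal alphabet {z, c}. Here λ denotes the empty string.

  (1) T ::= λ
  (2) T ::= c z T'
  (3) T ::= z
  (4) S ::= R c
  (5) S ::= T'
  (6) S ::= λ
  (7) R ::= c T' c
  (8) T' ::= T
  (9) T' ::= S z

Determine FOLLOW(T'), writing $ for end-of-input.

FIRST(T): from T::=λ we get {λ}; from T::=c z T' we get {c}; from T::=z we get {z}. So FIRST(T) = {λ, c, z}.
FIRST(R): from R::=c T' c we get {c}. So FIRST(R) = {c}.
FIRST(S): from S::=R c we get {c}; from S::=T' we get {λ, c, z}; from S::=λ we get {λ}. So FIRST(S) = {λ, c, z}.
FIRST(T'): from T'::=T we get {λ, c, z}; from T'::=S z we get {c, z}. So FIRST(T') = {λ, c, z}.
FOLLOW(T) includes $ since T is the start symbol.
FOLLOW(S): in T'::=S z, S is followed by z with FIRST {z}. Thus FOLLOW(S) = {z}.
FOLLOW(R): in S::=R c, R is followed by c with FIRST {c}. Thus FOLLOW(R) = {c}.
FOLLOW(T): in T'::=T, the suffix after T is empty, so FOLLOW(T) ⊇ FOLLOW(T') = {$, c, z}. Thus FOLLOW(T) = {$, c, z}.
FOLLOW(T'): in T::=c z T', the suffix after T' is empty, so FOLLOW(T') ⊇ FOLLOW(T) = {$, c, z}; in S::=T', the suffix after T' is empty, so FOLLOW(T') ⊇ FOLLOW(S) = {z}; in R::=c T' c, T' is followed by c with FIRST {c}. Thus FOLLOW(T') = {$, c, z}.

{$, c, z}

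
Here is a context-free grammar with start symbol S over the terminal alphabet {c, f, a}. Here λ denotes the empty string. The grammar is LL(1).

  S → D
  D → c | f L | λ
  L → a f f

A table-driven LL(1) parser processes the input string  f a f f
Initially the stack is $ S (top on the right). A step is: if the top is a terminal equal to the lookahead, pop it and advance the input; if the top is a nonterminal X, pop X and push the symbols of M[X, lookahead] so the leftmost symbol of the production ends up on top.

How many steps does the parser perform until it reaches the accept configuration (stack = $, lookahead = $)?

     Stack    Input      Action
  1  $ S      f a f f $  expand S → D
  2  $ D      f a f f $  expand D → f L
  3  $ L f    f a f f $  match f
  4  $ L      a f f $    expand L → a f f
  5  $ f f a  a f f $    match a
  6  $ f f    f f $      match f
  7  $ f      f $        match f
Accept reached after 7 steps.

7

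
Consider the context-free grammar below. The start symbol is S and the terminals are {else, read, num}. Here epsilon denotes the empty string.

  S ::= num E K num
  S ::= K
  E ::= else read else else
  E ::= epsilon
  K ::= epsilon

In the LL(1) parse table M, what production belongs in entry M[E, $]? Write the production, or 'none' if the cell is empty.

FIRST(E) = {epsilon, else}
FIRST(K) = {epsilon}
FIRST(S) = {epsilon, num}  (via K)
FOLLOW(S) includes $ since S is the start symbol.
FOLLOW(E): in S::=num E K num, E is followed by K num with FIRST {num}. Thus FOLLOW(E) = {num}.
For E ::= else read else else: FIRST(else read else else) = {else}, so it goes in M[E, t] for t ∈ {else}.
For E ::= epsilon: FIRST(epsilon) = {epsilon}, so it goes in M[E, t] for t ∈ {}; since epsilon ∈ FIRST, also for every t ∈ FOLLOW(E) = {num}.
None of these place a production in M[E, $].

none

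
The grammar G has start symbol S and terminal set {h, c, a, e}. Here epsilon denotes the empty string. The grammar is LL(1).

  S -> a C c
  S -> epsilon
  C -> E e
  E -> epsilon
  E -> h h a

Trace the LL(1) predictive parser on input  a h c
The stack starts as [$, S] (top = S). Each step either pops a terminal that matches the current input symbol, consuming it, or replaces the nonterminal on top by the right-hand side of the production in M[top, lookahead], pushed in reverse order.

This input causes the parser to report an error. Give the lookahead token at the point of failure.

step 1: stack=$ S  input=a h c $  — expand S -> a C c
step 2: stack=$ c C a  input=a h c $  — match a
step 3: stack=$ c C  input=h c $  — expand C -> E e
step 4: stack=$ c e E  input=h c $  — expand E -> h h a
step 5: stack=$ c e a h h  input=h c $  — match h
step 6: stack=$ c e a h  input=c $  — error: top is terminal h but lookahead is c

c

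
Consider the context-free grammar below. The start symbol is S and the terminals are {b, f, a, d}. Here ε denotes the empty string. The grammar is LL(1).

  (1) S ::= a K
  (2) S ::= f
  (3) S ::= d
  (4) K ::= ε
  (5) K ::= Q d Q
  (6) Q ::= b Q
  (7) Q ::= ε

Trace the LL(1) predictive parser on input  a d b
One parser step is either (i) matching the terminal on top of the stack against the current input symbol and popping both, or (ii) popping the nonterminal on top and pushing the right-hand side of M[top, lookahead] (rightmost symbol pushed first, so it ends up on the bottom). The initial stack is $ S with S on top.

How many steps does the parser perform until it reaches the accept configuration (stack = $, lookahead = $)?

8

     Stack    Input    Action
  1  $ S      a d b $  expand S ::= a K
  2  $ K a    a d b $  match a
  3  $ K      d b $    expand K ::= Q d Q
  4  $ Q d Q  d b $    expand Q ::= ε
  5  $ Q d    d b $    match d
  6  $ Q      b $      expand Q ::= b Q
  7  $ Q b    b $      match b
  8  $ Q      $        expand Q ::= ε
Accept reached after 8 steps.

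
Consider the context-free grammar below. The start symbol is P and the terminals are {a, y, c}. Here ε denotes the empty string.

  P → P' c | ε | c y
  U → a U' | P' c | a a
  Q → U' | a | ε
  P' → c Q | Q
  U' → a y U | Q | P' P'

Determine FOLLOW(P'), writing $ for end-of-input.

{a, c}

FIRST(P): from P→P' c we get {a, c}; from P→ε we get {ε}; from P→c y we get {c}. So FIRST(P) = {ε, a, c}.
FIRST(U): from U→a U' we get {a}; from U→P' c we get {a, c}; from U→a a we get {a}. So FIRST(U) = {a, c}.
FIRST(Q): from Q→U' we get {ε, a, c}; from Q→a we get {a}; from Q→ε we get {ε}. So FIRST(Q) = {ε, a, c}.
FIRST(P'): from P'→c Q we get {c}; from P'→Q we get {ε, a, c}. So FIRST(P') = {ε, a, c}.
FIRST(U'): from U'→a y U we get {a}; from U'→Q we get {ε, a, c}; from U'→P' P' we get {ε, a, c}. So FIRST(U') = {ε, a, c}.
FOLLOW(P) includes $ since P is the start symbol.
FOLLOW(P): P appears on no right-hand side. Thus FOLLOW(P) = {$}.
FOLLOW(U): in U'→a y U, the suffix after U is empty, so FOLLOW(U) ⊇ FOLLOW(U') = {a, c}. Thus FOLLOW(U) = {a, c}.
FOLLOW(Q): in P'→c Q, the suffix after Q is empty, so FOLLOW(Q) ⊇ FOLLOW(P') = {a, c}; in P'→Q, the suffix after Q is empty, so FOLLOW(Q) ⊇ FOLLOW(P') = {a, c}; in U'→Q, the suffix after Q is empty, so FOLLOW(Q) ⊇ FOLLOW(U') = {a, c}. Thus FOLLOW(Q) = {a, c}.
FOLLOW(U'): in U→a U', the suffix after U' is empty, so FOLLOW(U') ⊇ FOLLOW(U) = {a, c}; in Q→U', the suffix after U' is empty, so FOLLOW(U') ⊇ FOLLOW(Q) = {a, c}. Thus FOLLOW(U') = {a, c}.
FOLLOW(P'): in P→P' c, P' is followed by c with FIRST {c}; in U→P' c, P' is followed by c with FIRST {c}; in U'→P' P' (occurrence 1), P' is followed by P' with FIRST {ε, a, c}; in U'→P' P' (occurrence 1), the suffix after P' is nullable, so FOLLOW(P') ⊇ FOLLOW(U') = {a, c}; in U'→P' P' (occurrence 2), the suffix after P' is empty, so FOLLOW(P') ⊇ FOLLOW(U') = {a, c}. Thus FOLLOW(P') = {a, c}.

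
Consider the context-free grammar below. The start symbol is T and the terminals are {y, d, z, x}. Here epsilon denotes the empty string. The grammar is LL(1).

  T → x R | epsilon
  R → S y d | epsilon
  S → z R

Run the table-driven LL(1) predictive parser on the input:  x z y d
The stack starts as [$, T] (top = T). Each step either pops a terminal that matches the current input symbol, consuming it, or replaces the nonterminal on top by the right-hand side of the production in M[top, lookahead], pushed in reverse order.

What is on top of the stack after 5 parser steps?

     Stack      Input      Action
  1  $ T        x z y d $  expand T → x R
  2  $ R x      x z y d $  match x
  3  $ R        z y d $    expand R → S y d
  4  $ d y S    z y d $    expand S → z R
  5  $ d y R z  z y d $    match z
Stack after step 5: $ d y R (top = R).

R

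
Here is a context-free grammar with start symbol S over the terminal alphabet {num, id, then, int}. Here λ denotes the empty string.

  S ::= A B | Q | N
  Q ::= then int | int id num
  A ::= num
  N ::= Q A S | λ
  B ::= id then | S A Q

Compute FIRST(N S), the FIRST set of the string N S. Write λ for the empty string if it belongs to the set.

{λ, int, num, then}

FIRST(Q) = {int, then}
FIRST(A) = {num}
FIRST(N) = {λ, int, then}  (via Q A S)
FIRST(S) = {λ, int, num, then}  (via A B, Q, N)
FIRST(B) = {id, int, num, then}  (via S A Q)
FIRST(N S): take FIRST of each symbol in turn, carrying on past any symbol whose FIRST contains λ; result {λ, int, num, then}.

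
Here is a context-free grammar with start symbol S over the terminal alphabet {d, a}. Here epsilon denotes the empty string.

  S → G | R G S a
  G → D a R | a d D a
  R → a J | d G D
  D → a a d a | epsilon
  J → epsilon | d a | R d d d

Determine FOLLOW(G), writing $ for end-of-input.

FIRST(R): from R→a J we get {a}; from R→d G D we get {d}. So FIRST(R) = {a, d}.
FIRST(D): from D→a a d a we get {a}; from D→epsilon we get {epsilon}. So FIRST(D) = {epsilon, a}.
FIRST(G): from G→D a R we get {a}; from G→a d D a we get {a}. So FIRST(G) = {a}.
FIRST(J): from J→epsilon we get {epsilon}; from J→d a we get {d}; from J→R d d d we get {a, d}. So FIRST(J) = {epsilon, a, d}.
FIRST(S): from S→G we get {a}; from S→R G S a we get {a, d}. So FIRST(S) = {a, d}.
FOLLOW(S) includes $ since S is the start symbol.
FOLLOW(S): in S→R G S a, S is followed by a with FIRST {a}. Thus FOLLOW(S) = {$, a}.
FOLLOW(G): in S→G, the suffix after G is empty, so FOLLOW(G) ⊇ FOLLOW(S) = {$, a}; in S→R G S a, G is followed by S a with FIRST {a, d}; in R→d G D, G is followed by D with FIRST {epsilon, a}; in R→d G D, the suffix after G is nullable, so FOLLOW(G) ⊇ FOLLOW(R) = {$, a, d}. Thus FOLLOW(G) = {$, a, d}.
FOLLOW(R): in S→R G S a, R is followed by G S a with FIRST {a}; in G→D a R, the suffix after R is empty, so FOLLOW(R) ⊇ FOLLOW(G) = {$, a, d}; in J→R d d d, R is followed by d d d with FIRST {d}. Thus FOLLOW(R) = {$, a, d}.
FOLLOW(D): in G→D a R, D is followed by a R with FIRST {a}; in G→a d D a, D is followed by a with FIRST {a}; in R→d G D, the suffix after D is empty, so FOLLOW(D) ⊇ FOLLOW(R) = {$, a, d}. Thus FOLLOW(D) = {$, a, d}.
FOLLOW(J): in R→a J, the suffix after J is empty, so FOLLOW(J) ⊇ FOLLOW(R) = {$, a, d}. Thus FOLLOW(J) = {$, a, d}.

{$, a, d}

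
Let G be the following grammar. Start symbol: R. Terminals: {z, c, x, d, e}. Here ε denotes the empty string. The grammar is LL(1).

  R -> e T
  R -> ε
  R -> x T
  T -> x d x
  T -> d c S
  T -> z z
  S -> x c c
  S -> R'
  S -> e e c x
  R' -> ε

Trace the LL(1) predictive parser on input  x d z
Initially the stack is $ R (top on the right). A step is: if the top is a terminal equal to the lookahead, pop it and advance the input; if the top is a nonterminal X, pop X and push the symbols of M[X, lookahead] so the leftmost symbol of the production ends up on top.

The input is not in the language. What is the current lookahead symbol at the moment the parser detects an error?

z

     Stack    Input    Action
  1  $ R      x d z $  expand R -> x T
  2  $ T x    x d z $  match x
  3  $ T      d z $    expand T -> d c S
  4  $ S c d  d z $    match d
  5  $ S c    z $      error: top is terminal c but lookahead is z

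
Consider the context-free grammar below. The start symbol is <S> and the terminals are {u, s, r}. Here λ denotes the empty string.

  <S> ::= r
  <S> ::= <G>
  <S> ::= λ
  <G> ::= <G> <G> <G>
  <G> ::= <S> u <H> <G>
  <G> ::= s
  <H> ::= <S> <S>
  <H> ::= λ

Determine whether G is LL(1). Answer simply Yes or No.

FIRST(<S>) = {λ, r, s, u}
FIRST(<G>) = {r, s, u}
FIRST(<H>) = {λ, r, s, u}
FOLLOW(<S>) = {$, r, s, u}
FOLLOW(<G>) = {$, r, s, u}
FOLLOW(<H>) = {r, s, u}
Cell M[<G>, r] receives both <G> ::= <G> <G> <G> and <G> ::= <S> u <H> <G> — the grammar is not LL(1).

No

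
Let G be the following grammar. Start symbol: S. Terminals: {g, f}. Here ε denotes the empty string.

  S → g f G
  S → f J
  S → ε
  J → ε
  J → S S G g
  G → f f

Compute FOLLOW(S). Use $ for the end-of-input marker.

FIRST(S): from S→g f G we get {g}; from S→f J we get {f}; from S→ε we get {ε}. So FIRST(S) = {ε, f, g}.
FIRST(G): from G→f f we get {f}. So FIRST(G) = {f}.
FIRST(J): from J→ε we get {ε}; from J→S S G g we get {f, g}. So FIRST(J) = {ε, f, g}.
FOLLOW(S) includes $ since S is the start symbol.
FOLLOW(S): in J→S S G g (occurrence 1), S is followed by S G g with FIRST {f, g}; in J→S S G g (occurrence 2), S is followed by G g with FIRST {f}. Thus FOLLOW(S) = {$, f, g}.
FOLLOW(J): in S→f J, the suffix after J is empty, so FOLLOW(J) ⊇ FOLLOW(S) = {$, f, g}. Thus FOLLOW(J) = {$, f, g}.
FOLLOW(G): in S→g f G, the suffix after G is empty, so FOLLOW(G) ⊇ FOLLOW(S) = {$, f, g}; in J→S S G g, G is followed by g with FIRST {g}. Thus FOLLOW(G) = {$, f, g}.

{$, f, g}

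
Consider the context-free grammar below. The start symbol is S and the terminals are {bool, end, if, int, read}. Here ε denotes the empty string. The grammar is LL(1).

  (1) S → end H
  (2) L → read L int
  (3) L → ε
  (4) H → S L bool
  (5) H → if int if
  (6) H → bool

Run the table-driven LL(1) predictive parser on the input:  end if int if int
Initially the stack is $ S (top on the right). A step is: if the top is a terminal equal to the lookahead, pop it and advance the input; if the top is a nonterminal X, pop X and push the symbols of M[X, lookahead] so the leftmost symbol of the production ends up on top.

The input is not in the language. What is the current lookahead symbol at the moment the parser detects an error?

step 1: stack=$ S  input=end if int if int $  — expand S → end H
step 2: stack=$ H end  input=end if int if int $  — match end
step 3: stack=$ H  input=if int if int $  — expand H → if int if
step 4: stack=$ if int if  input=if int if int $  — match if
step 5: stack=$ if int  input=int if int $  — match int
step 6: stack=$ if  input=if int $  — match if
step 7: stack=$  input=int $  — error: stack empty but input remains

int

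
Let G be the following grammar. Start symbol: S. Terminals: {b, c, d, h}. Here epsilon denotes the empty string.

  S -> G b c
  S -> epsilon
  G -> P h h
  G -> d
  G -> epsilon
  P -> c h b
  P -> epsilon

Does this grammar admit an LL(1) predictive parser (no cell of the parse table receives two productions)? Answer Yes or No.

Yes

FIRST(S) = {epsilon, b, c, d, h}
FIRST(G) = {epsilon, c, d, h}
FIRST(P) = {epsilon, c}
FOLLOW(S) = {$}
FOLLOW(G) = {b}
FOLLOW(P) = {h}
Each cell of M receives at most one production.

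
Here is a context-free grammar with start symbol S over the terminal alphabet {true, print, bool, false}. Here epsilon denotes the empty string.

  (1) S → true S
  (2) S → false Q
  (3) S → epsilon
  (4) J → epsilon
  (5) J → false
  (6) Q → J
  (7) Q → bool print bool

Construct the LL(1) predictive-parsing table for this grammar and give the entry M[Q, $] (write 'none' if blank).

FIRST(S): from S→true S we get {true}; from S→false Q we get {false}; from S→epsilon we get {epsilon}. So FIRST(S) = {epsilon, false, true}.
FIRST(J): from J→epsilon we get {epsilon}; from J→false we get {false}. So FIRST(J) = {epsilon, false}.
FIRST(Q): from Q→J we get {epsilon, false}; from Q→bool print bool we get {bool}. So FIRST(Q) = {epsilon, bool, false}.
FOLLOW(S) includes $ since S is the start symbol.
FOLLOW(S): in S→true S, the suffix after S is empty (adds nothing new). Thus FOLLOW(S) = {$}.
FOLLOW(Q): in S→false Q, the suffix after Q is empty, so FOLLOW(Q) ⊇ FOLLOW(S) = {$}. Thus FOLLOW(Q) = {$}.
For Q → J: FIRST(J) = {epsilon, false}, so it goes in M[Q, t] for t ∈ {false}; since epsilon ∈ FIRST, also for every t ∈ FOLLOW(Q) = {$}.
For Q → bool print bool: FIRST(bool print bool) = {bool}, so it goes in M[Q, t] for t ∈ {bool}.

Q → J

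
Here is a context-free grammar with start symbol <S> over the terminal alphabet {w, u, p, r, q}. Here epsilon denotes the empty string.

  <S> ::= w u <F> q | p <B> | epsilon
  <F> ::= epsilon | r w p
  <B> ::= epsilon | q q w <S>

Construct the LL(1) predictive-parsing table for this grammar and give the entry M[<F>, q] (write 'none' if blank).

FIRST(<S>) = {epsilon, p, w}
FIRST(<F>) = {epsilon, r}
FIRST(<B>) = {epsilon, q}
FOLLOW(<S>) includes $ since <S> is the start symbol.
FOLLOW(<F>): in <S>::=w u <F> q, <F> is followed by q with FIRST {q}. Thus FOLLOW(<F>) = {q}.
For <F> ::= epsilon: FIRST(epsilon) = {epsilon}, so it goes in M[<F>, t] for t ∈ {}; since epsilon ∈ FIRST, also for every t ∈ FOLLOW(<F>) = {q}.
For <F> ::= r w p: FIRST(r w p) = {r}, so it goes in M[<F>, t] for t ∈ {r}.

<F> ::= epsilon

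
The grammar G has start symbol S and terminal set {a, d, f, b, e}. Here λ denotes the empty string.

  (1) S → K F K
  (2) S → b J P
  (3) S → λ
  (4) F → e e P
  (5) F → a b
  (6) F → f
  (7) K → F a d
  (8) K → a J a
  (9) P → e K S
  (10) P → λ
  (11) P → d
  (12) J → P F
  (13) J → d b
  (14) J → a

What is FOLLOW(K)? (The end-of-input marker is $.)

FIRST(F) = {a, e, f}
FIRST(P) = {λ, d, e}
FIRST(K) = {a, e, f}  (via F a d)
FIRST(J) = {a, d, e, f}  (via P F)
FIRST(S) = {λ, a, b, e, f}  (via K F K)
FOLLOW(S) includes $ since S is the start symbol.
FOLLOW(S): in P→e K S, the suffix after S is empty, so FOLLOW(S) ⊇ FOLLOW(P) = {$, a, d, e, f}. Thus FOLLOW(S) = {$, a, d, e, f}.
FOLLOW(J): in S→b J P, J is followed by P with FIRST {λ, d, e}; in S→b J P, the suffix after J is nullable, so FOLLOW(J) ⊇ FOLLOW(S) = {$, a, d, e, f}; in K→a J a, J is followed by a with FIRST {a}. Thus FOLLOW(J) = {$, a, d, e, f}.
FOLLOW(F): in S→K F K, F is followed by K with FIRST {a, e, f}; in K→F a d, F is followed by a d with FIRST {a}; in J→P F, the suffix after F is empty, so FOLLOW(F) ⊇ FOLLOW(J) = {$, a, d, e, f}. Thus FOLLOW(F) = {$, a, d, e, f}.
FOLLOW(P): in S→b J P, the suffix after P is empty, so FOLLOW(P) ⊇ FOLLOW(S) = {$, a, d, e, f}; in F→e e P, the suffix after P is empty, so FOLLOW(P) ⊇ FOLLOW(F) = {$, a, d, e, f}; in J→P F, P is followed by F with FIRST {a, e, f}. Thus FOLLOW(P) = {$, a, d, e, f}.
FOLLOW(K): in S→K F K (occurrence 1), K is followed by F K with FIRST {a, e, f}; in S→K F K (occurrence 2), the suffix after K is empty, so FOLLOW(K) ⊇ FOLLOW(S) = {$, a, d, e, f}; in P→e K S, K is followed by S with FIRST {λ, a, b, e, f}; in P→e K S, the suffix after K is nullable, so FOLLOW(K) ⊇ FOLLOW(P) = {$, a, d, e, f}. Thus FOLLOW(K) = {$, a, b, d, e, f}.

{$, a, b, d, e, f}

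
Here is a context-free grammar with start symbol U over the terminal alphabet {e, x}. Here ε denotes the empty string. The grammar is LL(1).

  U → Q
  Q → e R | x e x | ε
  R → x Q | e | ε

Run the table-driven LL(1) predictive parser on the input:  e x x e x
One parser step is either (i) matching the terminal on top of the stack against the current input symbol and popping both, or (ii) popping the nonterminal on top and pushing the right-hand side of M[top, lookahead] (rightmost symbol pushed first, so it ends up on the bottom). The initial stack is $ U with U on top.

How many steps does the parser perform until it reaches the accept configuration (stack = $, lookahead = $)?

     Stack    Input        Action
  1  $ U      e x x e x $  expand U → Q
  2  $ Q      e x x e x $  expand Q → e R
  3  $ R e    e x x e x $  match e
  4  $ R      x x e x $    expand R → x Q
  5  $ Q x    x x e x $    match x
  6  $ Q      x e x $      expand Q → x e x
  7  $ x e x  x e x $      match x
  8  $ x e    e x $        match e
  9  $ x      x $          match x
Accept reached after 9 steps.

9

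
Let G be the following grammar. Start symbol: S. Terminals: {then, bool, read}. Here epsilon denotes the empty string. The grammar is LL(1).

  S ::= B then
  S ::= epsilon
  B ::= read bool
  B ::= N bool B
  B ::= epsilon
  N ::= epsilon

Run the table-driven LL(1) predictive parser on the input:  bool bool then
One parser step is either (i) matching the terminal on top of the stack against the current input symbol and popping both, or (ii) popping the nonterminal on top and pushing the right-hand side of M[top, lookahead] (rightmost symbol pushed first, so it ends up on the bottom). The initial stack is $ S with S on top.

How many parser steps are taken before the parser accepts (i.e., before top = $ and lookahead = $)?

9

step 1: stack=$ S  input=bool bool then $  — expand S ::= B then
step 2: stack=$ then B  input=bool bool then $  — expand B ::= N bool B
step 3: stack=$ then B bool N  input=bool bool then $  — expand N ::= epsilon
step 4: stack=$ then B bool  input=bool bool then $  — match bool
step 5: stack=$ then B  input=bool then $  — expand B ::= N bool B
step 6: stack=$ then B bool N  input=bool then $  — expand N ::= epsilon
step 7: stack=$ then B bool  input=bool then $  — match bool
step 8: stack=$ then B  input=then $  — expand B ::= epsilon
step 9: stack=$ then  input=then $  — match then
Accept reached after 9 steps.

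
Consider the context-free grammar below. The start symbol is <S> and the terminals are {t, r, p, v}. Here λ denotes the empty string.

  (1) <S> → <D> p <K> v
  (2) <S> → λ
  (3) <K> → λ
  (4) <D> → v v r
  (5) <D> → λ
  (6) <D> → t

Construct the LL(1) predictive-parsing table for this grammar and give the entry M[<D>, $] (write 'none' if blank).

FIRST(<K>) = {λ}
FIRST(<D>) = {λ, t, v}
FIRST(<S>) = {λ, p, t, v}  (via <D> p <K> v)
FOLLOW(<S>) includes $ since <S> is the start symbol.
FOLLOW(<D>): in <S>→<D> p <K> v, <D> is followed by p <K> v with FIRST {p}. Thus FOLLOW(<D>) = {p}.
For <D> → v v r: FIRST(v v r) = {v}, so it goes in M[<D>, t] for t ∈ {v}.
For <D> → λ: FIRST(λ) = {λ}, so it goes in M[<D>, t] for t ∈ {}; since λ ∈ FIRST, also for every t ∈ FOLLOW(<D>) = {p}.
For <D> → t: FIRST(t) = {t}, so it goes in M[<D>, t] for t ∈ {t}.
None of these place a production in M[<D>, $].

none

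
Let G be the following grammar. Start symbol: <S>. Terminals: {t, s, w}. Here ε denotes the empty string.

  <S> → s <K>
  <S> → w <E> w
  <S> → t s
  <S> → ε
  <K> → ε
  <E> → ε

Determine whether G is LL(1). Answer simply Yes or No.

Yes

FIRST(<S>) = {ε, s, t, w}
FIRST(<K>) = {ε}
FIRST(<E>) = {ε}
FOLLOW(<S>) = {$}
FOLLOW(<K>) = {$}
FOLLOW(<E>) = {w}
Each cell of M receives at most one production.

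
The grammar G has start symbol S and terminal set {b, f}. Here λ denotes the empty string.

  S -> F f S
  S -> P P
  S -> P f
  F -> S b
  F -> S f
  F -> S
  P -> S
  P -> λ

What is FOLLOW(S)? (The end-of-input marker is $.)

{$, b, f}

FIRST(S) = {λ, b, f}  (via F f S, P P, P f)
FIRST(F) = {λ, b, f}  (via S b, S f, S)
FIRST(P) = {λ, b, f}  (via S)
FOLLOW(S) includes $ since S is the start symbol.
FOLLOW(F): in S->F f S, F is followed by f S with FIRST {f}. Thus FOLLOW(F) = {f}.
FOLLOW(S): in S->F f S, the suffix after S is empty (adds nothing new); in F->S b, S is followed by b with FIRST {b}; in F->S f, S is followed by f with FIRST {f}; in F->S, the suffix after S is empty, so FOLLOW(S) ⊇ FOLLOW(F) = {f}; in P->S, the suffix after S is empty, so FOLLOW(S) ⊇ FOLLOW(P) = {$, b, f}. Thus FOLLOW(S) = {$, b, f}.
FOLLOW(P): in S->P P (occurrence 1), P is followed by P with FIRST {λ, b, f}; in S->P P (occurrence 1), the suffix after P is nullable, so FOLLOW(P) ⊇ FOLLOW(S) = {$, b, f}; in S->P P (occurrence 2), the suffix after P is empty, so FOLLOW(P) ⊇ FOLLOW(S) = {$, b, f}; in S->P f, P is followed by f with FIRST {f}. Thus FOLLOW(P) = {$, b, f}.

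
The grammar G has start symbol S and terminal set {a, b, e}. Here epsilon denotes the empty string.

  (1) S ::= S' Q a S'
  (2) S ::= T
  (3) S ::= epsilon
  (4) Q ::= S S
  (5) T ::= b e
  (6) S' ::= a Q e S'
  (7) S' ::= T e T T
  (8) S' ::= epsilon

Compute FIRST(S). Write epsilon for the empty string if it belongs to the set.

{epsilon, a, b}

FIRST(T) = {b}
FIRST(S') = {epsilon, a, b}  (via T e T T)
FIRST(S) = {epsilon, a, b}  (via S' Q a S', T)
FIRST(Q) = {epsilon, a, b}  (via S S)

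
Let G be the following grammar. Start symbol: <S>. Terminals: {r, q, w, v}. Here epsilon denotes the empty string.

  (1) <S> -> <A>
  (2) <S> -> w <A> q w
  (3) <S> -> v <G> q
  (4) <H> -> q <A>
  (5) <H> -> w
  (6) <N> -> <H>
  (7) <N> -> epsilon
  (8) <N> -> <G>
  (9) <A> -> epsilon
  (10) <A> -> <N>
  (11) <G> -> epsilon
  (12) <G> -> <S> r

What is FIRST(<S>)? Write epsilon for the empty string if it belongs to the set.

{epsilon, q, r, v, w}

FIRST(<H>): from <H>->q <A> we get {q}; from <H>->w we get {w}. So FIRST(<H>) = {q, w}.
FIRST(<S>): from <S>-><A> we get {epsilon, q, r, v, w}; from <S>->w <A> q w we get {w}; from <S>->v <G> q we get {v}. So FIRST(<S>) = {epsilon, q, r, v, w}.
FIRST(<G>): from <G>->epsilon we get {epsilon}; from <G>-><S> r we get {q, r, v, w}. So FIRST(<G>) = {epsilon, q, r, v, w}.
FIRST(<N>): from <N>-><H> we get {q, w}; from <N>->epsilon we get {epsilon}; from <N>-><G> we get {epsilon, q, r, v, w}. So FIRST(<N>) = {epsilon, q, r, v, w}.
FIRST(<A>): from <A>->epsilon we get {epsilon}; from <A>-><N> we get {epsilon, q, r, v, w}. So FIRST(<A>) = {epsilon, q, r, v, w}.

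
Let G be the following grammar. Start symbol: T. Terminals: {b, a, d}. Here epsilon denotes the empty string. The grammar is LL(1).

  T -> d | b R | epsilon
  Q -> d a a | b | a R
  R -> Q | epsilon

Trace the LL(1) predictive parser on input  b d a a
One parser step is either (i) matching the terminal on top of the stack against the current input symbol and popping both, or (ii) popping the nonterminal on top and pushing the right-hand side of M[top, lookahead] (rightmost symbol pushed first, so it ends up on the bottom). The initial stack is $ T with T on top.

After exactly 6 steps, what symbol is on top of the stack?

step 1: stack=$ T  input=b d a a $  — expand T -> b R
step 2: stack=$ R b  input=b d a a $  — match b
step 3: stack=$ R  input=d a a $  — expand R -> Q
step 4: stack=$ Q  input=d a a $  — expand Q -> d a a
step 5: stack=$ a a d  input=d a a $  — match d
step 6: stack=$ a a  input=a a $  — match a
Stack after step 6: $ a (top = a).

a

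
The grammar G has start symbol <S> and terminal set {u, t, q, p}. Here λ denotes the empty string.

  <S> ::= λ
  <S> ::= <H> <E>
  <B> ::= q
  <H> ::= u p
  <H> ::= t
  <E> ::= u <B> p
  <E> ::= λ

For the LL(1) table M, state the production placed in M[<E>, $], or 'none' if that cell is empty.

<E> ::= λ

FIRST(<B>) = {q}
FIRST(<H>) = {t, u}
FIRST(<E>) = {λ, u}
FIRST(<S>) = {λ, t, u}  (via <H> <E>)
FOLLOW(<S>) includes $ since <S> is the start symbol.
FOLLOW(<S>): <S> appears on no right-hand side. Thus FOLLOW(<S>) = {$}.
FOLLOW(<E>): in <S>::=<H> <E>, the suffix after <E> is empty, so FOLLOW(<E>) ⊇ FOLLOW(<S>) = {$}. Thus FOLLOW(<E>) = {$}.
For <E> ::= u <B> p: FIRST(u <B> p) = {u}, so it goes in M[<E>, t] for t ∈ {u}.
For <E> ::= λ: FIRST(λ) = {λ}, so it goes in M[<E>, t] for t ∈ {}; since λ ∈ FIRST, also for every t ∈ FOLLOW(<E>) = {$}.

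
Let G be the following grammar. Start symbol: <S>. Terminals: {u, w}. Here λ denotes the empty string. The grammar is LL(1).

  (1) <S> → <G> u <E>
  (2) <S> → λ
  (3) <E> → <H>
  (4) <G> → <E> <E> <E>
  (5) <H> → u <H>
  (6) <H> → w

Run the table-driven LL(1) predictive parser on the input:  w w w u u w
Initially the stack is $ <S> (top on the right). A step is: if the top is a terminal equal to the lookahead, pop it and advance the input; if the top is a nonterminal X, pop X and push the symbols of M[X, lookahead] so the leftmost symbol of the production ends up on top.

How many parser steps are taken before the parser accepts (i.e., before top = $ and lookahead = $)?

17

step 1: stack=$ <S>  input=w w w u u w $  — expand <S> → <G> u <E>
step 2: stack=$ <E> u <G>  input=w w w u u w $  — expand <G> → <E> <E> <E>
step 3: stack=$ <E> u <E> <E> <E>  input=w w w u u w $  — expand <E> → <H>
step 4: stack=$ <E> u <E> <E> <H>  input=w w w u u w $  — expand <H> → w
step 5: stack=$ <E> u <E> <E> w  input=w w w u u w $  — match w
step 6: stack=$ <E> u <E> <E>  input=w w u u w $  — expand <E> → <H>
step 7: stack=$ <E> u <E> <H>  input=w w u u w $  — expand <H> → w
step 8: stack=$ <E> u <E> w  input=w w u u w $  — match w
step 9: stack=$ <E> u <E>  input=w u u w $  — expand <E> → <H>
step 10: stack=$ <E> u <H>  input=w u u w $  — expand <H> → w
step 11: stack=$ <E> u w  input=w u u w $  — match w
step 12: stack=$ <E> u  input=u u w $  — match u
step 13: stack=$ <E>  input=u w $  — expand <E> → <H>
step 14: stack=$ <H>  input=u w $  — expand <H> → u <H>
step 15: stack=$ <H> u  input=u w $  — match u
step 16: stack=$ <H>  input=w $  — expand <H> → w
step 17: stack=$ w  input=w $  — match w
Accept reached after 17 steps.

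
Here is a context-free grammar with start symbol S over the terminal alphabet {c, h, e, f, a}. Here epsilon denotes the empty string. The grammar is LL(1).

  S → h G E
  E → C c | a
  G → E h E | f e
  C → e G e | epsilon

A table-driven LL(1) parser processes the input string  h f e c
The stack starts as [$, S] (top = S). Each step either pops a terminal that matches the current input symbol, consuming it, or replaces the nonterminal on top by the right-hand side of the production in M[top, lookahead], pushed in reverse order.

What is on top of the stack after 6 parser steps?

C

step 1: stack=$ S  input=h f e c $  — expand S → h G E
step 2: stack=$ E G h  input=h f e c $  — match h
step 3: stack=$ E G  input=f e c $  — expand G → f e
step 4: stack=$ E e f  input=f e c $  — match f
step 5: stack=$ E e  input=e c $  — match e
step 6: stack=$ E  input=c $  — expand E → C c
Stack after step 6: $ c C (top = C).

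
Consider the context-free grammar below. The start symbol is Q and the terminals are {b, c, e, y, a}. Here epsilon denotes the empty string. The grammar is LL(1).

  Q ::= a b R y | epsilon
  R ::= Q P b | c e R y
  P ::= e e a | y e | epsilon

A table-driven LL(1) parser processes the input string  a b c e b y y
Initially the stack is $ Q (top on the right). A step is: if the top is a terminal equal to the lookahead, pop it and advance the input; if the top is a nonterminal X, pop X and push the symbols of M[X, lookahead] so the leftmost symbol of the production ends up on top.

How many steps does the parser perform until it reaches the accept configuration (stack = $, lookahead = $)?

12

      Stack        Input            Action
   1  $ Q          a b c e b y y $  expand Q ::= a b R y
   2  $ y R b a    a b c e b y y $  match a
   3  $ y R b      b c e b y y $    match b
   4  $ y R        c e b y y $      expand R ::= c e R y
   5  $ y y R e c  c e b y y $      match c
   6  $ y y R e    e b y y $        match e
   7  $ y y R      b y y $          expand R ::= Q P b
   8  $ y y b P Q  b y y $          expand Q ::= epsilon
   9  $ y y b P    b y y $          expand P ::= epsilon
  10  $ y y b      b y y $          match b
  11  $ y y        y y $            match y
  12  $ y          y $              match y
Accept reached after 12 steps.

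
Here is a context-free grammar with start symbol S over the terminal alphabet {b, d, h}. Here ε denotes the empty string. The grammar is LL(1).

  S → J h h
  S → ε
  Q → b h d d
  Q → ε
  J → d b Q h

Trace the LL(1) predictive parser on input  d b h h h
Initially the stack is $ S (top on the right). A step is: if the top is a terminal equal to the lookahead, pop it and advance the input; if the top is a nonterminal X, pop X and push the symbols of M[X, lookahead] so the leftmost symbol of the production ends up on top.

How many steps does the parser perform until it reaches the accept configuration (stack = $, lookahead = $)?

step 1: stack=$ S  input=d b h h h $  — expand S → J h h
step 2: stack=$ h h J  input=d b h h h $  — expand J → d b Q h
step 3: stack=$ h h h Q b d  input=d b h h h $  — match d
step 4: stack=$ h h h Q b  input=b h h h $  — match b
step 5: stack=$ h h h Q  input=h h h $  — expand Q → ε
step 6: stack=$ h h h  input=h h h $  — match h
step 7: stack=$ h h  input=h h $  — match h
step 8: stack=$ h  input=h $  — match h
Accept reached after 8 steps.

8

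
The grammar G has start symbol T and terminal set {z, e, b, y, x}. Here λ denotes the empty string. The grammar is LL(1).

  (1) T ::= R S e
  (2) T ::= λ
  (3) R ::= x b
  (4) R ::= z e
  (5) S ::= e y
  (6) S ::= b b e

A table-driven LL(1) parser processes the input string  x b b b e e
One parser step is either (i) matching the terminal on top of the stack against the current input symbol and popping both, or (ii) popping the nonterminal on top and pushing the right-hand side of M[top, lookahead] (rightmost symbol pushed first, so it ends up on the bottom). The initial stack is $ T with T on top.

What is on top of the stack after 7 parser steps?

e

step 1: stack=$ T  input=x b b b e e $  — expand T ::= R S e
step 2: stack=$ e S R  input=x b b b e e $  — expand R ::= x b
step 3: stack=$ e S b x  input=x b b b e e $  — match x
step 4: stack=$ e S b  input=b b b e e $  — match b
step 5: stack=$ e S  input=b b e e $  — expand S ::= b b e
step 6: stack=$ e e b b  input=b b e e $  — match b
step 7: stack=$ e e b  input=b e e $  — match b
Stack after step 7: $ e e (top = e).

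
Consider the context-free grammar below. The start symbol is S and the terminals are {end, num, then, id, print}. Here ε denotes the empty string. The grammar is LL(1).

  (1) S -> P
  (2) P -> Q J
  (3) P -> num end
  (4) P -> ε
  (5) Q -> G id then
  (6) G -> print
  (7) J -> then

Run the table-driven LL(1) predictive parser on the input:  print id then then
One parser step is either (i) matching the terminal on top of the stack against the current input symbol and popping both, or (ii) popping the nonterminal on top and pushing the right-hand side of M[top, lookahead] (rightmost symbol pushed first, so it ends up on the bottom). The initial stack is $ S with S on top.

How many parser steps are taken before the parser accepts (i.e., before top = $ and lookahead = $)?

step 1: stack=$ S  input=print id then then $  — expand S -> P
step 2: stack=$ P  input=print id then then $  — expand P -> Q J
step 3: stack=$ J Q  input=print id then then $  — expand Q -> G id then
step 4: stack=$ J then id G  input=print id then then $  — expand G -> print
step 5: stack=$ J then id print  input=print id then then $  — match print
step 6: stack=$ J then id  input=id then then $  — match id
step 7: stack=$ J then  input=then then $  — match then
step 8: stack=$ J  input=then $  — expand J -> then
step 9: stack=$ then  input=then $  — match then
Accept reached after 9 steps.

9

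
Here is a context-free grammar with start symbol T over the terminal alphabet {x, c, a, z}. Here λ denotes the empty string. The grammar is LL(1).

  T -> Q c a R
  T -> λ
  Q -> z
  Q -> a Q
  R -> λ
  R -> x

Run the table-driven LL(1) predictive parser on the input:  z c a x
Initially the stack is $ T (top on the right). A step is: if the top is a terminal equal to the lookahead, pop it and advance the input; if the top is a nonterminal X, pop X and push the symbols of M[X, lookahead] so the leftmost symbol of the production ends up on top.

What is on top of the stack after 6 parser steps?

x

     Stack      Input      Action
  1  $ T        z c a x $  expand T -> Q c a R
  2  $ R a c Q  z c a x $  expand Q -> z
  3  $ R a c z  z c a x $  match z
  4  $ R a c    c a x $    match c
  5  $ R a      a x $      match a
  6  $ R        x $        expand R -> x
Stack after step 6: $ x (top = x).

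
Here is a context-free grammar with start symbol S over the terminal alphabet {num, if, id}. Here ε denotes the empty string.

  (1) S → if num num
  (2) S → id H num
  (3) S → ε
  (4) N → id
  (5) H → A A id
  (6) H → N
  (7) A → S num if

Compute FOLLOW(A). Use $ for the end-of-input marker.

FIRST(S): from S→if num num we get {if}; from S→id H num we get {id}; from S→ε we get {ε}. So FIRST(S) = {ε, id, if}.
FIRST(N): from N→id we get {id}. So FIRST(N) = {id}.
FIRST(A): from A→S num if we get {id, if, num}. So FIRST(A) = {id, if, num}.
FIRST(H): from H→A A id we get {id, if, num}; from H→N we get {id}. So FIRST(H) = {id, if, num}.
FOLLOW(S) includes $ since S is the start symbol.
FOLLOW(S): in A→S num if, S is followed by num if with FIRST {num}. Thus FOLLOW(S) = {$, num}.
FOLLOW(H): in S→id H num, H is followed by num with FIRST {num}. Thus FOLLOW(H) = {num}.
FOLLOW(N): in H→N, the suffix after N is empty, so FOLLOW(N) ⊇ FOLLOW(H) = {num}. Thus FOLLOW(N) = {num}.
FOLLOW(A): in H→A A id (occurrence 1), A is followed by A id with FIRST {id, if, num}; in H→A A id (occurrence 2), A is followed by id with FIRST {id}. Thus FOLLOW(A) = {id, if, num}.

{id, if, num}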